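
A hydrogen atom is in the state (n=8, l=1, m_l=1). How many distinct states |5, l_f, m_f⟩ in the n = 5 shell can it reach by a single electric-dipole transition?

E1 requires Δl = ±1, so l_f ∈ {0, 2}; with 0 ≤ l_f ≤ n_f−1 = 4, the allowed l_f values are {0, 2}.
For l_f = 0: m_f ∈ {m_i−1, m_i, m_i+1} ∩ [−0, 0] = {0} → 1 state.
For l_f = 2: m_f ∈ {m_i−1, m_i, m_i+1} ∩ [−2, 2] = {0, 1, 2} → 3 states.
Total: 4.

4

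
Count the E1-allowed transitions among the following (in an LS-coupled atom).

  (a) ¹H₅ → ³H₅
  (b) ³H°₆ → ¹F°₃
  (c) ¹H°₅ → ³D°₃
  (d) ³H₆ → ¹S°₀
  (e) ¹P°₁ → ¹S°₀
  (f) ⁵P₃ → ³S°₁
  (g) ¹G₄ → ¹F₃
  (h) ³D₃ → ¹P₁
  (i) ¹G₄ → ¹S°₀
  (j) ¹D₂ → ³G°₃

(a) forbidden (parity, ΔS fail)
(b) forbidden (parity, ΔS, ΔL, ΔJ fail)
(c) forbidden (parity, ΔS, ΔL, ΔJ fail)
(d) forbidden (ΔS, ΔL, ΔJ fail)
(e) forbidden (parity fails)
(f) forbidden (ΔS, ΔJ fail)
(g) forbidden (parity fails)
(h) forbidden (parity, ΔS, ΔJ fail)
(i) forbidden (ΔL, ΔJ fail)
(j) forbidden (ΔS, ΔL fail)
Total allowed: 0 of 10.

0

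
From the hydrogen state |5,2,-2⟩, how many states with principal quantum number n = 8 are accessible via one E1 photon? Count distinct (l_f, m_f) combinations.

4

E1 requires Δl = ±1, so l_f ∈ {1, 3}; with 0 ≤ l_f ≤ n_f−1 = 7, the allowed l_f values are {1, 3}.
For l_f = 1: m_f ∈ {m_i−1, m_i, m_i+1} ∩ [−1, 1] = {-1} → 1 state.
For l_f = 3: m_f ∈ {m_i−1, m_i, m_i+1} ∩ [−3, 3] = {-3, -2, -1} → 3 states.
Total: 4.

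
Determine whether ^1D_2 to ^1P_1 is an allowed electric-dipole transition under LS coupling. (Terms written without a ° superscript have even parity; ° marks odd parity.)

ΔL = 0, ±1 (not L=0↔0): L: 2 → 1, ΔL = -1 — satisfied.
Parity must change: even → even — violated.
ΔS = 0: S: 0 → 0 — satisfied.
ΔJ = 0, ±1 (not J=0↔0): J: 2 → 1, ΔJ = -1 — satisfied.
Rule(s) violated: parity.

forbidden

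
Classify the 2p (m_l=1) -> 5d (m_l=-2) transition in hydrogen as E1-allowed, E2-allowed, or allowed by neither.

Δl = 2 − 1 = +1; l_i + l_f = 3.
Δm_l = -3.
E1 (Δl = ±1, |Δm_l| ≤ 1): not satisfied.
E2 (Δl = 0,±2, l_i+l_f ≥ 2, |Δm_l| ≤ 2): not satisfied.

neither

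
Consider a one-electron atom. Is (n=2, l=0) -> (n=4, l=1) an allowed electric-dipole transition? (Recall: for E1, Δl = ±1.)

allowed

l: 0 → 1 (Δl = +1). Δl = ±1 satisfied.
All E1 selection rules are satisfied.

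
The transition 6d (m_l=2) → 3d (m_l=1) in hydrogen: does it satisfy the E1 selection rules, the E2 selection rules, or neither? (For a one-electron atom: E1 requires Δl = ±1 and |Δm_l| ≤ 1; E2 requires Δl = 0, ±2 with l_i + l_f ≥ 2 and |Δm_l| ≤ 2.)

Δl = 2 − 2 = +0; l_i + l_f = 4.
Δm_l = -1.
E1 (Δl = ±1, |Δm_l| ≤ 1): not satisfied.
E2 (Δl = 0,±2, l_i+l_f ≥ 2, |Δm_l| ≤ 2): satisfied.

E2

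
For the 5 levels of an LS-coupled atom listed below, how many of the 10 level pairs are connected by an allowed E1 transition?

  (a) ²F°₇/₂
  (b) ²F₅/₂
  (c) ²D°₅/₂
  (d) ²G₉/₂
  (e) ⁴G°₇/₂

(a)–(b): allowed.
(a)–(c): forbidden (parity).
(a)–(d): allowed.
(a)–(e): forbidden (parity, ΔS).
(b)–(c): allowed.
(b)–(d): forbidden (parity, ΔJ).
(b)–(e): forbidden (ΔS).
(c)–(d): forbidden (ΔL, ΔJ).
(c)–(e): forbidden (parity, ΔS, ΔL).
(d)–(e): forbidden (ΔS).
Allowed pairs: 3 of 10.

3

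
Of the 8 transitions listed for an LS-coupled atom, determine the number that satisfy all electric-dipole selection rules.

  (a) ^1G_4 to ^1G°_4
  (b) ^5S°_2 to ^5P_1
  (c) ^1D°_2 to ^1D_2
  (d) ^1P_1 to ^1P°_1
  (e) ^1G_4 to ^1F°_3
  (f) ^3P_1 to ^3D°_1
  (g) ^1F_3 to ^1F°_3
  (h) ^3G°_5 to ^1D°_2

7

(a) allowed
(b) allowed
(c) allowed
(d) allowed
(e) allowed
(f) allowed
(g) allowed
(h) forbidden (parity, ΔS, ΔL, ΔJ fail)
Total allowed: 7 of 8.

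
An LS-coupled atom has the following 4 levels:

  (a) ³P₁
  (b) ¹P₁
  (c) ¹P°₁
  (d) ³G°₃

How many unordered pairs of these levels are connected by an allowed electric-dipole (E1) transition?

(a)–(b): forbidden (parity, ΔS).
(a)–(c): forbidden (ΔS).
(a)–(d): forbidden (ΔL, ΔJ).
(b)–(c): allowed.
(b)–(d): forbidden (ΔS, ΔL, ΔJ).
(c)–(d): forbidden (parity, ΔS, ΔL, ΔJ).
Allowed pairs: 1 of 6.

1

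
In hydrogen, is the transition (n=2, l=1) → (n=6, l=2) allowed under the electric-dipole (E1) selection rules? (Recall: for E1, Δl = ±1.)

Δl = 2 − 1 = +1; the E1 rule Δl = ±1 is satisfied.
All E1 selection rules are satisfied.

allowed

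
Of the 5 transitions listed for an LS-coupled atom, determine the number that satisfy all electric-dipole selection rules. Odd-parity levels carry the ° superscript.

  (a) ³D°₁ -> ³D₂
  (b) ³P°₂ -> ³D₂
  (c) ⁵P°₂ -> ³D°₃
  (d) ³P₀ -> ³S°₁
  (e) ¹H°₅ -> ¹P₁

(a) allowed
(b) allowed
(c) forbidden (parity, ΔS fail)
(d) allowed
(e) forbidden (ΔL, ΔJ fail)
Total allowed: 3 of 5.

3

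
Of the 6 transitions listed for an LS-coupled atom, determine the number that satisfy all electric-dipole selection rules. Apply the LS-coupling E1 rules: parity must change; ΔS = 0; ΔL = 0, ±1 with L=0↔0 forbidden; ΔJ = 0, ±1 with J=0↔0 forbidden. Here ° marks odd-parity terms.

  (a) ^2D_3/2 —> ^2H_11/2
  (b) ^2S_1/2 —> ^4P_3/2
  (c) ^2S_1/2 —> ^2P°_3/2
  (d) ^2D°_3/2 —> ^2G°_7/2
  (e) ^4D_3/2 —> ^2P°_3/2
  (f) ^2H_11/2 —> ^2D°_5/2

1

(a) forbidden (parity, ΔL, ΔJ fail)
(b) forbidden (parity, ΔS fail)
(c) allowed
(d) forbidden (parity, ΔL, ΔJ fail)
(e) forbidden (ΔS fails)
(f) forbidden (ΔL, ΔJ fail)
Total allowed: 1 of 6.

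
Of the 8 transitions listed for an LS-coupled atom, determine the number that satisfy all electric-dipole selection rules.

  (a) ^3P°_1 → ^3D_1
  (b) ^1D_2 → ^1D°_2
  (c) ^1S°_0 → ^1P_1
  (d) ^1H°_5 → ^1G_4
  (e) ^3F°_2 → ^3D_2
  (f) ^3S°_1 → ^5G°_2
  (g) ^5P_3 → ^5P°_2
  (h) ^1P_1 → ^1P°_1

7

(a) allowed
(b) allowed
(c) allowed
(d) allowed
(e) allowed
(f) forbidden (parity, ΔS, ΔL fail)
(g) allowed
(h) allowed
Total allowed: 7 of 8.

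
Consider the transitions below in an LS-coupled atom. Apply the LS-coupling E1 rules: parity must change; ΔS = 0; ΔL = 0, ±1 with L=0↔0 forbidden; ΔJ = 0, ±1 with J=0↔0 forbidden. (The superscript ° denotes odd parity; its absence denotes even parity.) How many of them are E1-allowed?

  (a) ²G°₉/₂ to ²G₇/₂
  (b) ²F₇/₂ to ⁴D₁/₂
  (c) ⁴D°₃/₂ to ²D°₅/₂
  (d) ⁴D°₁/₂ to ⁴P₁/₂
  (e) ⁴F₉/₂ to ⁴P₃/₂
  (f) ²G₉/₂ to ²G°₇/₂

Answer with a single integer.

3

(a) allowed
(b) forbidden (parity, ΔS, ΔJ fail)
(c) forbidden (parity, ΔS fail)
(d) allowed
(e) forbidden (parity, ΔL, ΔJ fail)
(f) allowed
Total allowed: 3 of 6.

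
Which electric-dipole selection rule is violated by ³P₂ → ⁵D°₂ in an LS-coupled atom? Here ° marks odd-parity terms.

Parity must change: even → odd — passes.
ΔS = 0: S: 1 → 2 — fails.
ΔL = 0, ±1 (not L=0↔0): L: 1 → 2, ΔL = +1 — passes.
ΔJ = 0, ±1 (not J=0↔0): J: 2 → 2, ΔJ = +0 — passes.

the ΔS = 0 rule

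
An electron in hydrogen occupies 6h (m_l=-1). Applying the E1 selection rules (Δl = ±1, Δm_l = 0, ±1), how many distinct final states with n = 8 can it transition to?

6

E1 requires Δl = ±1, so l_f ∈ {4, 6}; with 0 ≤ l_f ≤ n_f−1 = 7, the allowed l_f values are {4, 6}.
For l_f = 4: m_f ∈ {m_i−1, m_i, m_i+1} ∩ [−4, 4] = {-2, -1, 0} → 3 states.
For l_f = 6: m_f ∈ {m_i−1, m_i, m_i+1} ∩ [−6, 6] = {-2, -1, 0} → 3 states.
Total: 6.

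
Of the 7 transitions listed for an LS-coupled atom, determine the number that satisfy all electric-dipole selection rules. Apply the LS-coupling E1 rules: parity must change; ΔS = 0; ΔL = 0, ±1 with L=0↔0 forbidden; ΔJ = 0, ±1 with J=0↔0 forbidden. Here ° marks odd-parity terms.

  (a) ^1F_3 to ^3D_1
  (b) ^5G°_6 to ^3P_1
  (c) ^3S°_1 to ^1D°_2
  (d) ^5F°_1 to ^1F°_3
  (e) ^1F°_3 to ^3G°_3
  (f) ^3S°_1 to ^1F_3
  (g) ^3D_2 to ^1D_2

(a) forbidden (parity, ΔS, ΔJ fail)
(b) forbidden (ΔS, ΔL, ΔJ fail)
(c) forbidden (parity, ΔS, ΔL fail)
(d) forbidden (parity, ΔS, ΔJ fail)
(e) forbidden (parity, ΔS fail)
(f) forbidden (ΔS, ΔL, ΔJ fail)
(g) forbidden (parity, ΔS fail)
Total allowed: 0 of 7.

0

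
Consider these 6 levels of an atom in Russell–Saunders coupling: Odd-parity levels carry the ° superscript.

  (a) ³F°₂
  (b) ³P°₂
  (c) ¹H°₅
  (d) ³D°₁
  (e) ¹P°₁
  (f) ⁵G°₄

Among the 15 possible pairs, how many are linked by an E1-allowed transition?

(a)–(b): forbidden (parity, ΔL).
(a)–(c): forbidden (parity, ΔS, ΔL, ΔJ).
(a)–(d): forbidden (parity).
(a)–(e): forbidden (parity, ΔS, ΔL).
(a)–(f): forbidden (parity, ΔS, ΔJ).
(b)–(c): forbidden (parity, ΔS, ΔL, ΔJ).
(b)–(d): forbidden (parity).
(b)–(e): forbidden (parity, ΔS).
(b)–(f): forbidden (parity, ΔS, ΔL, ΔJ).
(c)–(d): forbidden (parity, ΔS, ΔL, ΔJ).
(c)–(e): forbidden (parity, ΔL, ΔJ).
(c)–(f): forbidden (parity, ΔS).
(d)–(e): forbidden (parity, ΔS).
(d)–(f): forbidden (parity, ΔS, ΔL, ΔJ).
(e)–(f): forbidden (parity, ΔS, ΔL, ΔJ).
Allowed pairs: 0 of 15.

0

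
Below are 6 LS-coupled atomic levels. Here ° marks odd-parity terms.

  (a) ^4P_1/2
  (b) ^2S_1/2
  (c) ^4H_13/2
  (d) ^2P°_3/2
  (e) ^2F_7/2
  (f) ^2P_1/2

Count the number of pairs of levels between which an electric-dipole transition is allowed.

(a)–(b): forbidden (parity, ΔS).
(a)–(c): forbidden (parity, ΔL, ΔJ).
(a)–(d): forbidden (ΔS).
(a)–(e): forbidden (parity, ΔS, ΔL, ΔJ).
(a)–(f): forbidden (parity, ΔS).
(b)–(c): forbidden (parity, ΔS, ΔL, ΔJ).
(b)–(d): allowed.
(b)–(e): forbidden (parity, ΔL, ΔJ).
(b)–(f): forbidden (parity).
(c)–(d): forbidden (ΔS, ΔL, ΔJ).
(c)–(e): forbidden (parity, ΔS, ΔL, ΔJ).
(c)–(f): forbidden (parity, ΔS, ΔL, ΔJ).
(d)–(e): forbidden (ΔL, ΔJ).
(d)–(f): allowed.
(e)–(f): forbidden (parity, ΔL, ΔJ).
Allowed pairs: 2 of 15.

2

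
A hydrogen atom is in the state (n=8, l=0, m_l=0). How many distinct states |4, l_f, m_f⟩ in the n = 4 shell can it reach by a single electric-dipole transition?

3

E1 requires Δl = ±1, so l_f ∈ {-1, 1}; with 0 ≤ l_f ≤ n_f−1 = 3, the allowed l_f values are {1}.
For l_f = 1: m_f ∈ {m_i−1, m_i, m_i+1} ∩ [−1, 1] = {-1, 0, 1} → 3 states.
Total: 3.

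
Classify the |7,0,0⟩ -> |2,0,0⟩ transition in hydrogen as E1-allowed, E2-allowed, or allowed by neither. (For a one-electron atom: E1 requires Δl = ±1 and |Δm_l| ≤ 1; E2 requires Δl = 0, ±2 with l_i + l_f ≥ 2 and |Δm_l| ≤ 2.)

Δl = 0 − 0 = +0; l_i + l_f = 0.
Δm_l = +0.
E1 (Δl = ±1, |Δm_l| ≤ 1): not satisfied.
E2 (Δl = 0,±2, l_i+l_f ≥ 2, |Δm_l| ≤ 2): not satisfied.

neither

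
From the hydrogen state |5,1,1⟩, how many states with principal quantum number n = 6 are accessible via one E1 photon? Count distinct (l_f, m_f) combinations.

4

E1 requires Δl = ±1, so l_f ∈ {0, 2}; with 0 ≤ l_f ≤ n_f−1 = 5, the allowed l_f values are {0, 2}.
For l_f = 0: m_f ∈ {m_i−1, m_i, m_i+1} ∩ [−0, 0] = {0} → 1 state.
For l_f = 2: m_f ∈ {m_i−1, m_i, m_i+1} ∩ [−2, 2] = {0, 1, 2} → 3 states.
Total: 4.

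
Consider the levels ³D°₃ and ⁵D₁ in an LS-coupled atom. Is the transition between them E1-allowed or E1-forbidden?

Reading off the term symbols: S 1→2, L 2→2, J 3→1, parity odd→even.
Parity must change: odd → even — passes.
ΔJ = 0, ±1 (not J=0↔0): J: 3 → 1, ΔJ = -2 — fails.
ΔL = 0, ±1 (not L=0↔0): L: 2 → 2, ΔL = +0 — passes.
ΔS = 0: S: 1 → 2 — fails.
Rule(s) violated: ΔS, ΔJ.

forbidden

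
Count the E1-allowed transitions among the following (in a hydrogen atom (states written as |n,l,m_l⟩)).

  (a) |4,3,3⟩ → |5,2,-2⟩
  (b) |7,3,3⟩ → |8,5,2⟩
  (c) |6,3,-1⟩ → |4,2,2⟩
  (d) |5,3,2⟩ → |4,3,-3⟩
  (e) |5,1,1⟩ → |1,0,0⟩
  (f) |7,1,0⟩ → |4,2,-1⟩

2

(a) forbidden — Δm_l = -5 (E1 requires Δm_l = 0, ±1)
(b) forbidden — Δl = +2 (E1 requires Δl = ±1)
(c) forbidden — Δm_l = +3 (E1 requires Δm_l = 0, ±1)
(d) forbidden — Δl = +0 (E1 requires Δl = ±1); Δm_l = -5 (E1 requires Δm_l = 0, ±1)
(e) allowed
(f) allowed
Total allowed: 2 of 6.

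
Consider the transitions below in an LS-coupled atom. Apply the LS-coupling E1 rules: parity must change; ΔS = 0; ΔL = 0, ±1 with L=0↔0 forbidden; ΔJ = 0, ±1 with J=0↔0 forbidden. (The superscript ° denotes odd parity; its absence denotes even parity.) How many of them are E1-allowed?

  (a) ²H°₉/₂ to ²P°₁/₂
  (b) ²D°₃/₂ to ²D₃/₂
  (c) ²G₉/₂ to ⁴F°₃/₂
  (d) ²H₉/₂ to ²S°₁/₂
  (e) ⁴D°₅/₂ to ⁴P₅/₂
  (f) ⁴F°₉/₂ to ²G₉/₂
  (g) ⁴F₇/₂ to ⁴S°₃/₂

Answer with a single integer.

(a) forbidden (parity, ΔL, ΔJ fail)
(b) allowed
(c) forbidden (ΔS, ΔJ fail)
(d) forbidden (ΔL, ΔJ fail)
(e) allowed
(f) forbidden (ΔS fails)
(g) forbidden (ΔL, ΔJ fail)
Total allowed: 2 of 7.

2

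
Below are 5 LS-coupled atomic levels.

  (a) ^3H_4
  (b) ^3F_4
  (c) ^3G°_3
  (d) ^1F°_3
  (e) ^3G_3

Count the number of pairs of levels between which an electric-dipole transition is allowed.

3

(a)–(b): forbidden (parity, ΔL).
(a)–(c): allowed.
(a)–(d): forbidden (ΔS, ΔL).
(a)–(e): forbidden (parity).
(b)–(c): allowed.
(b)–(d): forbidden (ΔS).
(b)–(e): forbidden (parity).
(c)–(d): forbidden (parity, ΔS).
(c)–(e): allowed.
(d)–(e): forbidden (ΔS).
Allowed pairs: 3 of 10.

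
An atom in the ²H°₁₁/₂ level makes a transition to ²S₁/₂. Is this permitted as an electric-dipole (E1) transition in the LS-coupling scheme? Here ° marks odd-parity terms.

forbidden

Reading off the term symbols: S 1/2→1/2, L 5→0, J 11/2→1/2, parity odd→even.
ΔS = 0: S: 1/2 → 1/2 — ok.
ΔL = 0, ±1 (not L=0↔0): L: 5 → 0, ΔL = -5 — fails.
Parity must change: odd → even — ok.
ΔJ = 0, ±1 (not J=0↔0): J: 11/2 → 1/2, ΔJ = -5 — fails.
Rule(s) violated: ΔL, ΔJ.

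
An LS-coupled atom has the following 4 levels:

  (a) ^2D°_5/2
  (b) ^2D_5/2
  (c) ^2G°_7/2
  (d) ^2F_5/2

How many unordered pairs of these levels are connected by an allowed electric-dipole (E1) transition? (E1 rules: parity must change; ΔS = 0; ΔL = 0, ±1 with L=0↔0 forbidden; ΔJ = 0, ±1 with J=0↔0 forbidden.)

(a)–(b): allowed.
(a)–(c): forbidden (parity, ΔL).
(a)–(d): allowed.
(b)–(c): forbidden (ΔL).
(b)–(d): forbidden (parity).
(c)–(d): allowed.
Allowed pairs: 3 of 6.

3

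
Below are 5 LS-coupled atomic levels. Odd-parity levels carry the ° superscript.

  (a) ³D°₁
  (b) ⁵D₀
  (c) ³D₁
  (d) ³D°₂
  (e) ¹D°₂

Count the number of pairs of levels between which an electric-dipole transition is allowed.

2

(a)–(b): forbidden (ΔS).
(a)–(c): allowed.
(a)–(d): forbidden (parity).
(a)–(e): forbidden (parity, ΔS).
(b)–(c): forbidden (parity, ΔS).
(b)–(d): forbidden (ΔS, ΔJ).
(b)–(e): forbidden (ΔS, ΔJ).
(c)–(d): allowed.
(c)–(e): forbidden (ΔS).
(d)–(e): forbidden (parity, ΔS).
Allowed pairs: 2 of 10.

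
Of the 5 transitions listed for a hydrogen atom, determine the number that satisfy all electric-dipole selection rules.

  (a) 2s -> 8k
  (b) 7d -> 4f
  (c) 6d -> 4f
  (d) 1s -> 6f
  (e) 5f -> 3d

(a) forbidden — Δl = +7 (E1 requires Δl = ±1)
(b) allowed
(c) allowed
(d) forbidden — Δl = +3 (E1 requires Δl = ±1)
(e) allowed
Total allowed: 3 of 5.

3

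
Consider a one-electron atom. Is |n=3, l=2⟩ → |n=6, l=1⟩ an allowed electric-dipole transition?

allowed

l: 2 → 1 (Δl = -1). Δl = ±1 satisfied.
All E1 selection rules are satisfied.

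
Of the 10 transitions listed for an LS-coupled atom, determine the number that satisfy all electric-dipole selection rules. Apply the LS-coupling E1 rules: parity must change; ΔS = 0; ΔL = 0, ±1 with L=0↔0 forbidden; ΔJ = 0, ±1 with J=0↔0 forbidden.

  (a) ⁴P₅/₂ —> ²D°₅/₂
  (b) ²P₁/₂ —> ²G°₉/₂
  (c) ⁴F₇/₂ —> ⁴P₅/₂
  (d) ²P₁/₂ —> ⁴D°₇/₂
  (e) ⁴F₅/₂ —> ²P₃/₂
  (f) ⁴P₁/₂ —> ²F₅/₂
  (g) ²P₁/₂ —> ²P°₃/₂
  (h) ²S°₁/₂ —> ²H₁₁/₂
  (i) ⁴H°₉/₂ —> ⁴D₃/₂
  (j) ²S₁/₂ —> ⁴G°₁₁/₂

(a) forbidden (ΔS fails)
(b) forbidden (ΔL, ΔJ fail)
(c) forbidden (parity, ΔL fail)
(d) forbidden (ΔS, ΔJ fail)
(e) forbidden (parity, ΔS, ΔL fail)
(f) forbidden (parity, ΔS, ΔL, ΔJ fail)
(g) allowed
(h) forbidden (ΔL, ΔJ fail)
(i) forbidden (ΔL, ΔJ fail)
(j) forbidden (ΔS, ΔL, ΔJ fail)
Total allowed: 1 of 10.

1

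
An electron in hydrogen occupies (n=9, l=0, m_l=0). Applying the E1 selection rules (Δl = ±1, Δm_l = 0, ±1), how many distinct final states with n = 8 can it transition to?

3

E1 requires Δl = ±1, so l_f ∈ {-1, 1}; with 0 ≤ l_f ≤ n_f−1 = 7, the allowed l_f values are {1}.
For l_f = 1: m_f ∈ {m_i−1, m_i, m_i+1} ∩ [−1, 1] = {-1, 0, 1} → 3 states.
Total: 3.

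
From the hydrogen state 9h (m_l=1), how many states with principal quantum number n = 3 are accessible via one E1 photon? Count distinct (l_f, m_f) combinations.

E1 requires l_f ∈ {4, 6}, but neither lies in [0, 2], so no final state is reachable.
Total: 0.

0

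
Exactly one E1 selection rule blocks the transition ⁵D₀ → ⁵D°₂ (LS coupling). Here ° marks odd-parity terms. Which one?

Initial level: S=2, L=2, J=0, parity even. Final level: S=2, L=2, J=2, parity odd.
ΔJ = 0, ±1 (not J=0↔0): J: 0 → 2, ΔJ = +2 — fails.
ΔL = 0, ±1 (not L=0↔0): L: 2 → 2, ΔL = +0 — ok.
Parity must change: even → odd — ok.
ΔS = 0: S: 2 → 2 — ok.

the ΔJ = 0, ±1 rule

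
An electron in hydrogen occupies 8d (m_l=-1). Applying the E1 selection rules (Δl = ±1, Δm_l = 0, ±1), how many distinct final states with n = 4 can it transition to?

E1 requires Δl = ±1, so l_f ∈ {1, 3}; with 0 ≤ l_f ≤ n_f−1 = 3, the allowed l_f values are {1, 3}.
For l_f = 1: m_f ∈ {m_i−1, m_i, m_i+1} ∩ [−1, 1] = {-1, 0} → 2 states.
For l_f = 3: m_f ∈ {m_i−1, m_i, m_i+1} ∩ [−3, 3] = {-2, -1, 0} → 3 states.
Total: 5.

5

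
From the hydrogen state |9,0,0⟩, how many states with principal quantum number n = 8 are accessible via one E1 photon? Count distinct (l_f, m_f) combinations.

E1 requires Δl = ±1, so l_f ∈ {-1, 1}; with 0 ≤ l_f ≤ n_f−1 = 7, the allowed l_f values are {1}.
For l_f = 1: m_f ∈ {m_i−1, m_i, m_i+1} ∩ [−1, 1] = {-1, 0, 1} → 3 states.
Total: 3.

3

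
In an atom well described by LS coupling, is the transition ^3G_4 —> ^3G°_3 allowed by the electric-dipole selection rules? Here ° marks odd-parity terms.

allowed

ΔS = 0: S: 1 → 1 — ✓.
ΔL = 0, ±1 (not L=0↔0): L: 4 → 4, ΔL = +0 — ✓.
Parity must change: even → odd — ✓.
ΔJ = 0, ±1 (not J=0↔0): J: 4 → 3, ΔJ = -1 — ✓.
All four E1 rules are satisfied.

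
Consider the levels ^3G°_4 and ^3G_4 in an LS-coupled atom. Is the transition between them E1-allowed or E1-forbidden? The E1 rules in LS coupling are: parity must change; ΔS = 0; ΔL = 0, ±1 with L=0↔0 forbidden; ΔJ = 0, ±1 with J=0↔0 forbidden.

allowed

Reading off the term symbols: S 1→1, L 4→4, J 4→4, parity odd→even.
Parity must change: odd → even — ok.
ΔS = 0: S: 1 → 1 — ok.
ΔL = 0, ±1 (not L=0↔0): L: 4 → 4, ΔL = +0 — ok.
ΔJ = 0, ±1 (not J=0↔0): J: 4 → 4, ΔJ = +0 — ok.
All four E1 rules are satisfied.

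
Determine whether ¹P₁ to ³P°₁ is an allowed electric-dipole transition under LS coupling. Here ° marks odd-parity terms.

forbidden

Initial level: S=0, L=1, J=1, parity even. Final level: S=1, L=1, J=1, parity odd.
Parity must change: even → odd — passes.
ΔS = 0: S: 0 → 1 — fails.
ΔL = 0, ±1 (not L=0↔0): L: 1 → 1, ΔL = +0 — passes.
ΔJ = 0, ±1 (not J=0↔0): J: 1 → 1, ΔJ = +0 — passes.
Rule(s) violated: ΔS.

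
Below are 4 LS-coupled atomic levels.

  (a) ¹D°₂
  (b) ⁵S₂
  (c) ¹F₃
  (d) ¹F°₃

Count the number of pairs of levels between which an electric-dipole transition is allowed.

2

(a)–(b): forbidden (ΔS, ΔL).
(a)–(c): allowed.
(a)–(d): forbidden (parity).
(b)–(c): forbidden (parity, ΔS, ΔL).
(b)–(d): forbidden (ΔS, ΔL).
(c)–(d): allowed.
Allowed pairs: 2 of 6.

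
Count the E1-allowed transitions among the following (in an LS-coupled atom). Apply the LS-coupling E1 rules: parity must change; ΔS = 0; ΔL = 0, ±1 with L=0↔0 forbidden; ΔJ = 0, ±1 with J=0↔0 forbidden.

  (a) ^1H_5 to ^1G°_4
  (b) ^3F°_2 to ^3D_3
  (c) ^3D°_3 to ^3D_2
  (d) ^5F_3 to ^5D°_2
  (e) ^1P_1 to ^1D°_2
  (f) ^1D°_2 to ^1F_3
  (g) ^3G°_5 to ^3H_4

(a) allowed
(b) allowed
(c) allowed
(d) allowed
(e) allowed
(f) allowed
(g) allowed
Total allowed: 7 of 7.

7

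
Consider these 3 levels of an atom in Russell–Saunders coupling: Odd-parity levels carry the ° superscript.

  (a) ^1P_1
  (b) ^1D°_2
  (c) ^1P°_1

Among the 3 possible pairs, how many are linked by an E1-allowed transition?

(a)–(b): allowed.
(a)–(c): allowed.
(b)–(c): forbidden (parity).
Allowed pairs: 2 of 3.

2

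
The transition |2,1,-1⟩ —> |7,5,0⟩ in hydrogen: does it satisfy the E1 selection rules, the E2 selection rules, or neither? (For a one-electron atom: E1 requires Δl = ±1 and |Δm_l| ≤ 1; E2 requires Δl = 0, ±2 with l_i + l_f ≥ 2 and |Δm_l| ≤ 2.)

neither

Δl = 5 − 1 = +4; l_i + l_f = 6.
Δm_l = +1.
E1 (Δl = ±1, |Δm_l| ≤ 1): not satisfied.
E2 (Δl = 0,±2, l_i+l_f ≥ 2, |Δm_l| ≤ 2): not satisfied.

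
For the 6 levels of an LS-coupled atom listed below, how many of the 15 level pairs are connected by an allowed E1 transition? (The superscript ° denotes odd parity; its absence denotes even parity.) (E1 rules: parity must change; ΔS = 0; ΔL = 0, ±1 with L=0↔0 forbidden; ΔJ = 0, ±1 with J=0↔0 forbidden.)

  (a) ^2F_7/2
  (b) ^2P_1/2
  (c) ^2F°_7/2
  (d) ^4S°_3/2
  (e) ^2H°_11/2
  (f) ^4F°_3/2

(a)–(b): forbidden (parity, ΔL, ΔJ).
(a)–(c): allowed.
(a)–(d): forbidden (ΔS, ΔL, ΔJ).
(a)–(e): forbidden (ΔL, ΔJ).
(a)–(f): forbidden (ΔS, ΔJ).
(b)–(c): forbidden (ΔL, ΔJ).
(b)–(d): forbidden (ΔS).
(b)–(e): forbidden (ΔL, ΔJ).
(b)–(f): forbidden (ΔS, ΔL).
(c)–(d): forbidden (parity, ΔS, ΔL, ΔJ).
(c)–(e): forbidden (parity, ΔL, ΔJ).
(c)–(f): forbidden (parity, ΔS, ΔJ).
(d)–(e): forbidden (parity, ΔS, ΔL, ΔJ).
(d)–(f): forbidden (parity, ΔL).
(e)–(f): forbidden (parity, ΔS, ΔL, ΔJ).
Allowed pairs: 1 of 15.

1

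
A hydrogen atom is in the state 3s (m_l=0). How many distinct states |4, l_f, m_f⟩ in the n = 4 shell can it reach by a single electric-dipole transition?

E1 requires Δl = ±1, so l_f ∈ {-1, 1}; with 0 ≤ l_f ≤ n_f−1 = 3, the allowed l_f values are {1}.
For l_f = 1: m_f ∈ {m_i−1, m_i, m_i+1} ∩ [−1, 1] = {-1, 0, 1} → 3 states.
Total: 3.

3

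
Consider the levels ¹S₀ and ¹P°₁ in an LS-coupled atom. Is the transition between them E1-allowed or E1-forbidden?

Parity must change: even → odd — ok.
ΔJ = 0, ±1 (not J=0↔0): J: 0 → 1, ΔJ = +1 — ok.
ΔS = 0: S: 0 → 0 — ok.
ΔL = 0, ±1 (not L=0↔0): L: 0 → 1, ΔL = +1 — ok.
All four E1 rules are satisfied.

allowed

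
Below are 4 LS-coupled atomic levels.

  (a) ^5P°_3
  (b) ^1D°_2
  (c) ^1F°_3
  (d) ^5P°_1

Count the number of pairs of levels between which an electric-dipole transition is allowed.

0

(a)–(b): forbidden (parity, ΔS).
(a)–(c): forbidden (parity, ΔS, ΔL).
(a)–(d): forbidden (parity, ΔJ).
(b)–(c): forbidden (parity).
(b)–(d): forbidden (parity, ΔS).
(c)–(d): forbidden (parity, ΔS, ΔL, ΔJ).
Allowed pairs: 0 of 6.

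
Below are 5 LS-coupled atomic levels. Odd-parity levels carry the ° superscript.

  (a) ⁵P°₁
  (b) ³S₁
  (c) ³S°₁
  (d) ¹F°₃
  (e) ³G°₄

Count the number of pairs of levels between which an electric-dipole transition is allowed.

0

(a)–(b): forbidden (ΔS).
(a)–(c): forbidden (parity, ΔS).
(a)–(d): forbidden (parity, ΔS, ΔL, ΔJ).
(a)–(e): forbidden (parity, ΔS, ΔL, ΔJ).
(b)–(c): forbidden (ΔL).
(b)–(d): forbidden (ΔS, ΔL, ΔJ).
(b)–(e): forbidden (ΔL, ΔJ).
(c)–(d): forbidden (parity, ΔS, ΔL, ΔJ).
(c)–(e): forbidden (parity, ΔL, ΔJ).
(d)–(e): forbidden (parity, ΔS).
Allowed pairs: 0 of 10.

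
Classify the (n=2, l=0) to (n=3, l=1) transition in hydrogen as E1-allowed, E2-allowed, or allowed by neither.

Δl = 1 − 0 = +1; l_i + l_f = 1.
E1 (Δl = ±1): satisfied.
E2 (Δl = 0,±2, l_i+l_f ≥ 2): not satisfied.

E1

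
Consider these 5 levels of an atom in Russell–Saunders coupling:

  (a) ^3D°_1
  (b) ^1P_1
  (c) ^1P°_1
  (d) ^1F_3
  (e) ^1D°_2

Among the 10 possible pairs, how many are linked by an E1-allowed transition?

3

(a)–(b): forbidden (ΔS).
(a)–(c): forbidden (parity, ΔS).
(a)–(d): forbidden (ΔS, ΔJ).
(a)–(e): forbidden (parity, ΔS).
(b)–(c): allowed.
(b)–(d): forbidden (parity, ΔL, ΔJ).
(b)–(e): allowed.
(c)–(d): forbidden (ΔL, ΔJ).
(c)–(e): forbidden (parity).
(d)–(e): allowed.
Allowed pairs: 3 of 10.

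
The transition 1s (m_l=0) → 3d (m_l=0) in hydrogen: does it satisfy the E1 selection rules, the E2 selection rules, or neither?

Δl = 2 − 0 = +2; l_i + l_f = 2.
Δm_l = +0.
E1 (Δl = ±1, |Δm_l| ≤ 1): not satisfied.
E2 (Δl = 0,±2, l_i+l_f ≥ 2, |Δm_l| ≤ 2): satisfied.

E2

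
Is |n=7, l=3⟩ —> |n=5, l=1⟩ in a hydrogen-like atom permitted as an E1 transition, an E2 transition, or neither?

E2

Δl = 1 − 3 = -2; l_i + l_f = 4.
E1 (Δl = ±1): not satisfied.
E2 (Δl = 0,±2, l_i+l_f ≥ 2): satisfied.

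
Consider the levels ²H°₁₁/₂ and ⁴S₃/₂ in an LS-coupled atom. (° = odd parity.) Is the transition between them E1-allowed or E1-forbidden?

Parity must change: odd → even — ✓.
ΔS = 0: S: 1/2 → 3/2 — ✗.
ΔL = 0, ±1 (not L=0↔0): L: 5 → 0, ΔL = -5 — ✗.
ΔJ = 0, ±1 (not J=0↔0): J: 11/2 → 3/2, ΔJ = -4 — ✗.
Rule(s) violated: ΔS, ΔL, ΔJ.

forbidden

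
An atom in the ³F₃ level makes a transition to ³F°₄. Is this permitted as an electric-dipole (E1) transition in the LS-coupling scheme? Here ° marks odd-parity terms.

allowed

Reading off the term symbols: S 1→1, L 3→3, J 3→4, parity even→odd.
ΔL = 0, ±1 (not L=0↔0): L: 3 → 3, ΔL = +0 — ok.
Parity must change: even → odd — ok.
ΔJ = 0, ±1 (not J=0↔0): J: 3 → 4, ΔJ = +1 — ok.
ΔS = 0: S: 1 → 1 — ok.
All four E1 rules are satisfied.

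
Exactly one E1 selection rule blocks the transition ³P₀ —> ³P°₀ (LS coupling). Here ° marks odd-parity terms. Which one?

Initial level: S=1, L=1, J=0, parity even. Final level: S=1, L=1, J=0, parity odd.
Parity must change: even → odd — ✓.
ΔS = 0: S: 1 → 1 — ✓.
ΔL = 0, ±1 (not L=0↔0): L: 1 → 1, ΔL = +0 — ✓.
ΔJ = 0, ±1 (not J=0↔0): J: 0 → 0, ΔJ = +0 — ✗.

the J=0 ↔ J=0 exclusion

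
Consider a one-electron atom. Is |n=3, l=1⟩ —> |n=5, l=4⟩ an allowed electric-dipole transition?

forbidden

l: 1 → 4 (Δl = +3). Δl = ±1 fails.
The transition is electric-dipole forbidden.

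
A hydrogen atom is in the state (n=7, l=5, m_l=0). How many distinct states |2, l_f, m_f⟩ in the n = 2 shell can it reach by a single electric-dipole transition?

E1 requires l_f ∈ {4, 6}, but neither lies in [0, 1], so no final state is reachable.
Total: 0.

0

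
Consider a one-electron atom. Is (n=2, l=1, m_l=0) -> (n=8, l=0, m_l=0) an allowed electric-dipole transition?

allowed

Initial l = 1, final l = 0, so Δl = -1. E1 requires Δl = ±1: ok.
Δm_l = 0 − (0) = +0. E1 requires Δm_l = 0, ±1: ok.
All E1 selection rules are satisfied.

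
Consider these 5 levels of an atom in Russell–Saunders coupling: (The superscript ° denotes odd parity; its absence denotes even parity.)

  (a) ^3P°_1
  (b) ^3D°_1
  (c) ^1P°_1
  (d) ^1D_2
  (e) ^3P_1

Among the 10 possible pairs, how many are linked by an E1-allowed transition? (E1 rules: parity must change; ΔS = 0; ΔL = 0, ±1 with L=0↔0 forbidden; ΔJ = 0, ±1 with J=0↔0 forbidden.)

3

(a)–(b): forbidden (parity).
(a)–(c): forbidden (parity, ΔS).
(a)–(d): forbidden (ΔS).
(a)–(e): allowed.
(b)–(c): forbidden (parity, ΔS).
(b)–(d): forbidden (ΔS).
(b)–(e): allowed.
(c)–(d): allowed.
(c)–(e): forbidden (ΔS).
(d)–(e): forbidden (parity, ΔS).
Allowed pairs: 3 of 10.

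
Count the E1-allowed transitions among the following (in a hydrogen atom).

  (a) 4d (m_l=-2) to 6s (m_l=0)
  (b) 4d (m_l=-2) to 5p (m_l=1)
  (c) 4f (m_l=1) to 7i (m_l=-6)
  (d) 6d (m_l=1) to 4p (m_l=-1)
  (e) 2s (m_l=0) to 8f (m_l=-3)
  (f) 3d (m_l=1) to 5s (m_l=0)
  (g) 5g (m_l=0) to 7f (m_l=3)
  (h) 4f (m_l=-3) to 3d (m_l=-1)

0

(a) forbidden — Δl = -2 (E1 requires Δl = ±1); Δm_l = +2 (E1 requires Δm_l = 0, ±1)
(b) forbidden — Δm_l = +3 (E1 requires Δm_l = 0, ±1)
(c) forbidden — Δl = +3 (E1 requires Δl = ±1); Δm_l = -7 (E1 requires Δm_l = 0, ±1)
(d) forbidden — Δm_l = -2 (E1 requires Δm_l = 0, ±1)
(e) forbidden — Δl = +3 (E1 requires Δl = ±1); Δm_l = -3 (E1 requires Δm_l = 0, ±1)
(f) forbidden — Δl = -2 (E1 requires Δl = ±1)
(g) forbidden — Δm_l = +3 (E1 requires Δm_l = 0, ±1)
(h) forbidden — Δm_l = +2 (E1 requires Δm_l = 0, ±1)
Total allowed: 0 of 8.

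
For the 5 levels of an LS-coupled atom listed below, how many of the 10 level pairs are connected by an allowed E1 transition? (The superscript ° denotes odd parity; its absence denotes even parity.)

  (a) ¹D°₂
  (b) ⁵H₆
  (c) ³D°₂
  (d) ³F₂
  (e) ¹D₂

(a)–(b): forbidden (ΔS, ΔL, ΔJ).
(a)–(c): forbidden (parity, ΔS).
(a)–(d): forbidden (ΔS).
(a)–(e): allowed.
(b)–(c): forbidden (ΔS, ΔL, ΔJ).
(b)–(d): forbidden (parity, ΔS, ΔL, ΔJ).
(b)–(e): forbidden (parity, ΔS, ΔL, ΔJ).
(c)–(d): allowed.
(c)–(e): forbidden (ΔS).
(d)–(e): forbidden (parity, ΔS).
Allowed pairs: 2 of 10.

2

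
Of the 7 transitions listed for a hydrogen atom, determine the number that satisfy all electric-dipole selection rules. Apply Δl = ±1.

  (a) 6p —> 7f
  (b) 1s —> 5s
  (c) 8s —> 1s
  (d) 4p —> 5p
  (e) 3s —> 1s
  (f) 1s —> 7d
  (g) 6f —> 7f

(a) forbidden — Δl = +2 (E1 requires Δl = ±1)
(b) forbidden — Δl = +0 (E1 requires Δl = ±1)
(c) forbidden — Δl = +0 (E1 requires Δl = ±1)
(d) forbidden — Δl = +0 (E1 requires Δl = ±1)
(e) forbidden — Δl = +0 (E1 requires Δl = ±1)
(f) forbidden — Δl = +2 (E1 requires Δl = ±1)
(g) forbidden — Δl = +0 (E1 requires Δl = ±1)
Total allowed: 0 of 7.

0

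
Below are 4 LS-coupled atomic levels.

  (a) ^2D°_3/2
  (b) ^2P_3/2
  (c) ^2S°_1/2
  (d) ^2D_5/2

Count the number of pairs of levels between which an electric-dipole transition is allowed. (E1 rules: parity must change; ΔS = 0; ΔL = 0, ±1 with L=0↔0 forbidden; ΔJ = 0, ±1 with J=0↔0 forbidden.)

(a)–(b): allowed.
(a)–(c): forbidden (parity, ΔL).
(a)–(d): allowed.
(b)–(c): allowed.
(b)–(d): forbidden (parity).
(c)–(d): forbidden (ΔL, ΔJ).
Allowed pairs: 3 of 6.

3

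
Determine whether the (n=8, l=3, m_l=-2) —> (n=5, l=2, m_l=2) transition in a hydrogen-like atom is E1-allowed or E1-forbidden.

forbidden

Δl = 2 − 3 = -1; the E1 rule Δl = ±1 is ok.
m_l: -2 → 2 (Δm_l = +4). |Δm_l| ≤ 1 fails.
The transition is electric-dipole forbidden.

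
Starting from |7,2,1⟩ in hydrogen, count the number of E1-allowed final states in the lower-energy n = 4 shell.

E1 requires Δl = ±1, so l_f ∈ {1, 3}; with 0 ≤ l_f ≤ n_f−1 = 3, the allowed l_f values are {1, 3}.
For l_f = 1: m_f ∈ {m_i−1, m_i, m_i+1} ∩ [−1, 1] = {0, 1} → 2 states.
For l_f = 3: m_f ∈ {m_i−1, m_i, m_i+1} ∩ [−3, 3] = {0, 1, 2} → 3 states.
Total: 5.

5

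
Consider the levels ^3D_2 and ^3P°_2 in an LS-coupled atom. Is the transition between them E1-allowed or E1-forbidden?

Reading off the term symbols: S 1→1, L 2→1, J 2→2, parity even→odd.
Parity must change: even → odd — satisfied.
ΔS = 0: S: 1 → 1 — satisfied.
ΔL = 0, ±1 (not L=0↔0): L: 2 → 1, ΔL = -1 — satisfied.
ΔJ = 0, ±1 (not J=0↔0): J: 2 → 2, ΔJ = +0 — satisfied.
All four E1 rules are satisfied.

allowed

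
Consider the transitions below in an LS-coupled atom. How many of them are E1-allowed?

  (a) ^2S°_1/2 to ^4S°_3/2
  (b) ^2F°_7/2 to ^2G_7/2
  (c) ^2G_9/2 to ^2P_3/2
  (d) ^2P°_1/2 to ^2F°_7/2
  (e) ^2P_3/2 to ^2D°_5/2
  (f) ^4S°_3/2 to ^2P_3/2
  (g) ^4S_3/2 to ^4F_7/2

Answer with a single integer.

(a) forbidden (parity, ΔS, ΔL fail)
(b) allowed
(c) forbidden (parity, ΔL, ΔJ fail)
(d) forbidden (parity, ΔL, ΔJ fail)
(e) allowed
(f) forbidden (ΔS fails)
(g) forbidden (parity, ΔL, ΔJ fail)
Total allowed: 2 of 7.

2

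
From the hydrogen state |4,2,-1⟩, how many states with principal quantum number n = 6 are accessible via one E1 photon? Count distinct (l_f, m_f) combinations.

E1 requires Δl = ±1, so l_f ∈ {1, 3}; with 0 ≤ l_f ≤ n_f−1 = 5, the allowed l_f values are {1, 3}.
For l_f = 1: m_f ∈ {m_i−1, m_i, m_i+1} ∩ [−1, 1] = {-1, 0} → 2 states.
For l_f = 3: m_f ∈ {m_i−1, m_i, m_i+1} ∩ [−3, 3] = {-2, -1, 0} → 3 states.
Total: 5.

5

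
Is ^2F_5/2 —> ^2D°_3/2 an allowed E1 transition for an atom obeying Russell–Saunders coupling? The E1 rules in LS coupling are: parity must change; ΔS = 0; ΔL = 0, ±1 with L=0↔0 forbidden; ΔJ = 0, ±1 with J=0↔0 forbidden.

allowed

Reading off the term symbols: S 1/2→1/2, L 3→2, J 5/2→3/2, parity even→odd.
ΔL = 0, ±1 (not L=0↔0): L: 3 → 2, ΔL = -1 — satisfied.
ΔS = 0: S: 1/2 → 1/2 — satisfied.
ΔJ = 0, ±1 (not J=0↔0): J: 5/2 → 3/2, ΔJ = -1 — satisfied.
Parity must change: even → odd — satisfied.
All four E1 rules are satisfied.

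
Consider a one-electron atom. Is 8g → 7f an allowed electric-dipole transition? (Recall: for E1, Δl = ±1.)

allowed

Δl = 3 − 4 = -1; the E1 rule Δl = ±1 is satisfied.
All E1 selection rules are satisfied.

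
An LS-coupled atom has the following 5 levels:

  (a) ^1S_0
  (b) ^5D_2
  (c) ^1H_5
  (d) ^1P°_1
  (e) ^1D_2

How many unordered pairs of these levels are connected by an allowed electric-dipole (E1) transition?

(a)–(b): forbidden (parity, ΔS, ΔL, ΔJ).
(a)–(c): forbidden (parity, ΔL, ΔJ).
(a)–(d): allowed.
(a)–(e): forbidden (parity, ΔL, ΔJ).
(b)–(c): forbidden (parity, ΔS, ΔL, ΔJ).
(b)–(d): forbidden (ΔS).
(b)–(e): forbidden (parity, ΔS).
(c)–(d): forbidden (ΔL, ΔJ).
(c)–(e): forbidden (parity, ΔL, ΔJ).
(d)–(e): allowed.
Allowed pairs: 2 of 10.

2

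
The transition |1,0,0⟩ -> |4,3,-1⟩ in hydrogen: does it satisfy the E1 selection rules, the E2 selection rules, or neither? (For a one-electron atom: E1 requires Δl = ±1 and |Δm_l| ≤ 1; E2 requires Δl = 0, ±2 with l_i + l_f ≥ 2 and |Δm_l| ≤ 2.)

neither

Δl = 3 − 0 = +3; l_i + l_f = 3.
Δm_l = -1.
E1 (Δl = ±1, |Δm_l| ≤ 1): not satisfied.
E2 (Δl = 0,±2, l_i+l_f ≥ 2, |Δm_l| ≤ 2): not satisfied.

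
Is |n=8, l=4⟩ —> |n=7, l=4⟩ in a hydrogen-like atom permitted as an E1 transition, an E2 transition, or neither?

E2

Δl = 4 − 4 = +0; l_i + l_f = 8.
E1 (Δl = ±1): not satisfied.
E2 (Δl = 0,±2, l_i+l_f ≥ 2): satisfied.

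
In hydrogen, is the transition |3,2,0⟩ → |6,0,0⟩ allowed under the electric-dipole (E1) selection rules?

forbidden

l: 2 → 0 (Δl = -2). Δl = ±1 violated.
m_l: 0 → 0 (Δm_l = +0). |Δm_l| ≤ 1 satisfied.
The transition is electric-dipole forbidden.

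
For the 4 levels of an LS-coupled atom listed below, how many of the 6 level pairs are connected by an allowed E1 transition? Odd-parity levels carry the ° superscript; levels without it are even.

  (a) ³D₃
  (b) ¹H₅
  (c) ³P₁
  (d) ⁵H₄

0

(a)–(b): forbidden (parity, ΔS, ΔL, ΔJ).
(a)–(c): forbidden (parity, ΔJ).
(a)–(d): forbidden (parity, ΔS, ΔL).
(b)–(c): forbidden (parity, ΔS, ΔL, ΔJ).
(b)–(d): forbidden (parity, ΔS).
(c)–(d): forbidden (parity, ΔS, ΔL, ΔJ).
Allowed pairs: 0 of 6.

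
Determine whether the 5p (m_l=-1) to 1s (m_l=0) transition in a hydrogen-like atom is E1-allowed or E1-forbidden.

allowed

l: 1 → 0 (Δl = -1). Δl = ±1 satisfied.
Δm_l = 0 − (-1) = +1. E1 requires Δm_l = 0, ±1: satisfied.
All E1 selection rules are satisfied.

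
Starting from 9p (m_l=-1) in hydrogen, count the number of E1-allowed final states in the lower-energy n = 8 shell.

E1 requires Δl = ±1, so l_f ∈ {0, 2}; with 0 ≤ l_f ≤ n_f−1 = 7, the allowed l_f values are {0, 2}.
For l_f = 0: m_f ∈ {m_i−1, m_i, m_i+1} ∩ [−0, 0] = {0} → 1 state.
For l_f = 2: m_f ∈ {m_i−1, m_i, m_i+1} ∩ [−2, 2] = {-2, -1, 0} → 3 states.
Total: 4.

4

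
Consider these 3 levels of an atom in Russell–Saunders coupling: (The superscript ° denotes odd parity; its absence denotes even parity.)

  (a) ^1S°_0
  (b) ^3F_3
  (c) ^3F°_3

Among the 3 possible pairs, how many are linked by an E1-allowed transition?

1

(a)–(b): forbidden (ΔS, ΔL, ΔJ).
(a)–(c): forbidden (parity, ΔS, ΔL, ΔJ).
(b)–(c): allowed.
Allowed pairs: 1 of 3.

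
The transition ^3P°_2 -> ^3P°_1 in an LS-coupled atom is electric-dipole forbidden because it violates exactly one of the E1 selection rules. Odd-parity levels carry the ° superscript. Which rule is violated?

Reading off the term symbols: S 1→1, L 1→1, J 2→1, parity odd→odd.
Parity must change: odd → odd — ✗.
ΔS = 0: S: 1 → 1 — ✓.
ΔL = 0, ±1 (not L=0↔0): L: 1 → 1, ΔL = +0 — ✓.
ΔJ = 0, ±1 (not J=0↔0): J: 2 → 1, ΔJ = -1 — ✓.

parity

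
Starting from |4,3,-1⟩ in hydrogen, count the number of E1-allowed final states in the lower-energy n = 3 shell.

E1 requires Δl = ±1, so l_f ∈ {2, 4}; with 0 ≤ l_f ≤ n_f−1 = 2, the allowed l_f values are {2}.
For l_f = 2: m_f ∈ {m_i−1, m_i, m_i+1} ∩ [−2, 2] = {-2, -1, 0} → 3 states.
Total: 3.

3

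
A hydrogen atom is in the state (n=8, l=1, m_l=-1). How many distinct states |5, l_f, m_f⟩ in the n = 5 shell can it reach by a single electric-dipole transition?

4

E1 requires Δl = ±1, so l_f ∈ {0, 2}; with 0 ≤ l_f ≤ n_f−1 = 4, the allowed l_f values are {0, 2}.
For l_f = 0: m_f ∈ {m_i−1, m_i, m_i+1} ∩ [−0, 0] = {0} → 1 state.
For l_f = 2: m_f ∈ {m_i−1, m_i, m_i+1} ∩ [−2, 2] = {-2, -1, 0} → 3 states.
Total: 4.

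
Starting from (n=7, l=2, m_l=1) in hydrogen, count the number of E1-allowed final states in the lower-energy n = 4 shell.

5

E1 requires Δl = ±1, so l_f ∈ {1, 3}; with 0 ≤ l_f ≤ n_f−1 = 3, the allowed l_f values are {1, 3}.
For l_f = 1: m_f ∈ {m_i−1, m_i, m_i+1} ∩ [−1, 1] = {0, 1} → 2 states.
For l_f = 3: m_f ∈ {m_i−1, m_i, m_i+1} ∩ [−3, 3] = {0, 1, 2} → 3 states.
Total: 5.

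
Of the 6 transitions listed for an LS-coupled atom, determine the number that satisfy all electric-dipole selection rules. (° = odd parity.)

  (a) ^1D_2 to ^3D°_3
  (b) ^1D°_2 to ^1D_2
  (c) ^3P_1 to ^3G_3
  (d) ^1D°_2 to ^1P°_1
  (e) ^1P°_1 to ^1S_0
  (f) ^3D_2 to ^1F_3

(a) forbidden (ΔS fails)
(b) allowed
(c) forbidden (parity, ΔL, ΔJ fail)
(d) forbidden (parity fails)
(e) allowed
(f) forbidden (parity, ΔS fail)
Total allowed: 2 of 6.

2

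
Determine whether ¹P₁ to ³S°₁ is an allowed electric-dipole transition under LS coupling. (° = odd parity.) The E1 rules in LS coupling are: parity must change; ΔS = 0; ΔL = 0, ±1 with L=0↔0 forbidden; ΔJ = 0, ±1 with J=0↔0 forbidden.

ΔJ = 0, ±1 (not J=0↔0): J: 1 → 1, ΔJ = +0 — satisfied.
ΔL = 0, ±1 (not L=0↔0): L: 1 → 0, ΔL = -1 — satisfied.
ΔS = 0: S: 0 → 1 — violated.
Parity must change: even → odd — satisfied.
Rule(s) violated: ΔS.

forbidden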